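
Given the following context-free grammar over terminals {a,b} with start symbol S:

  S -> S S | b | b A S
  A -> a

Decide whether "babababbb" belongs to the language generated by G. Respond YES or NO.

Convert to CNF:
  S -> S S | T0 X1 | b
  A -> a
  T0 -> b
  X1 -> A S

CYK fill:
  cell(0,0) b: {S,T0}  orig:{S}
  cell(1,1) a: {A}
  cell(2,2) b: {S,T0}  orig:{S}
  cell(3,3) a: {A}
  cell(4,4) b: {S,T0}  orig:{S}
  cell(5,5) a: {A}
  cell(6,6) b: {S,T0}  orig:{S}
  cell(7,7) b: {S,T0}  orig:{S}
  cell(8,8) b: {S,T0}  orig:{S}
  cell(0,1) ba: ∅
  cell(1,2) ab: {X1}  orig:{}
  cell(2,3) ba: ∅
  cell(3,4) ab: {X1}  orig:{}
  cell(4,5) ba: ∅
  cell(5,6) ab: {X1}  orig:{}
  cell(6,7) bb: {S}
  cell(7,8) bb: {S}
  cell(0,2) bab: {S}
  cell(1,3) aba: ∅
  cell(2,4) bab: {S}
  cell(3,5) aba: ∅
  cell(4,6) bab: {S}
  cell(5,7) abb: {X1}  orig:{}
  cell(6,8) bbb: {S}
  cell(0,3) baba: ∅
  cell(1,4) abab: {X1}  orig:{}
  cell(2,5) baba: ∅
  cell(3,6) abab: {X1}  orig:{}
  cell(4,7) babb: {S}
  cell(5,8) abbb: {X1}  orig:{}
  cell(0,4) babab: {S}
  cell(1,5) ababa: ∅
  cell(2,6) babab: {S}
  cell(3,7) ababb: {X1}  orig:{}
  cell(4,8) babbb: {S}
  cell(0,5) bababa: ∅
  cell(1,6) ababab: {X1}  orig:{}
  cell(2,7) bababb: {S}
  cell(3,8) ababbb: {X1}  orig:{}
  cell(0,6) bababab: {S}
  cell(1,7) abababb: {X1}  orig:{}
  cell(2,8) bababbb: {S}
  cell(0,7) babababb: {S}
  cell(1,8) abababbb: {X1}  orig:{}
  cell(0,8) babababbb: {S}

S ∈ T[0,8] ⇒ YES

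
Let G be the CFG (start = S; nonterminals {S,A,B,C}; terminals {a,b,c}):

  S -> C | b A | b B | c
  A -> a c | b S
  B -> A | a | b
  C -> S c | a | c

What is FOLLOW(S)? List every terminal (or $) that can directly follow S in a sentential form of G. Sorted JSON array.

FIRST sets, iterate to fixpoint:
iter 1:
  A via A→a c: +{a}
  A via A→b S: +{b}
  B via B→A: +{a,b}
  C via C→a: +{a}
  C via C→c: +{c}
  S via S→C: +{a,c}
  S via S→b A: +{b}
  FIRST(S)={a,b,c}  FIRST(A)={a,b}  FIRST(B)={a,b}  FIRST(C)={a,c}
iter 2:
  C via C→S c: +{b}
  FIRST(S)={a,b,c}  FIRST(A)={a,b}  FIRST(B)={a,b}  FIRST(C)={a,b,c}
iter 3: (stable)
  FIRST(S)={a,b,c}  FIRST(A)={a,b}  FIRST(B)={a,b}  FIRST(C)={a,b,c}

Compute FOLLOW by fixpoint:
initialize: $ ∈ FOLLOW(S)
pass 1:
  C→S c: FOLLOW(S) ⊇ FIRST(c) = {c}; new: +{c}
  S→C: FOLLOW(C) ⊇ FOLLOW(S) ⊇ {$,c}; new: +{$,c}
  S→b A: FOLLOW(A) ⊇ FOLLOW(S) ⊇ {$,c}; new: +{$,c}
  S→b B: FOLLOW(B) ⊇ FOLLOW(S) ⊇ {$,c}; new: +{$,c}
  FOLLOW[S]={$,c}  FOLLOW[A]={$,c}  FOLLOW[B]={$,c}  FOLLOW[C]={$,c}
pass 2: — fixpoint
  FOLLOW[S]={$,c}  FOLLOW[A]={$,c}  FOLLOW[B]={$,c}  FOLLOW[C]={$,c}

FOLLOW(S) = ["$", "c"]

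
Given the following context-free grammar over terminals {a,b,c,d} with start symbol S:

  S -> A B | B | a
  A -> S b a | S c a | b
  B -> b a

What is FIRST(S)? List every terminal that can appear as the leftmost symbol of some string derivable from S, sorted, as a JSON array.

FIRST iteration:
iter 1:
  A via A→b: +{b}
  B via B→b a: +{b}
  S via S→A B: +{b}
  S via S→a: +{a}
  S: {a,b}  A: {b}  B: {b}
iter 2:
  A via A→S b a: +{a}
  S: {a,b}  A: {a,b}  B: {b}
iter 3: (no change)
  S: {a,b}  A: {a,b}  B: {b}

FIRST(S) = ["a", "b"]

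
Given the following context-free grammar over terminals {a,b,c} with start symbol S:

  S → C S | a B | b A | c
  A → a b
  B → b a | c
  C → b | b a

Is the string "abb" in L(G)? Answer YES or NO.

Convert to CNF:
  S -> C S | T0 B | T1 A | c
  A -> T0 T1
  B -> T1 T0 | c
  C -> T1 T0 | b
  T0 -> a
  T1 -> b

CYK table (by increasing span):
  cell(0,0) a: {T0}  orig:{}
  cell(1,1) b: {C,T1}  orig:{C}
  cell(2,2) b: {C,T1}  orig:{C}
  cell(0,1) ab: {A}
  cell(1,2) bb: ∅
  cell(0,2) abb: ∅

S ∉ T[0,2] ⇒ NO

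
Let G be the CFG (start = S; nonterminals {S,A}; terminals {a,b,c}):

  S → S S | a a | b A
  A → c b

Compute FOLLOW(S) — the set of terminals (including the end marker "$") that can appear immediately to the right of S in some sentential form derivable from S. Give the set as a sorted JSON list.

Compute FIRST by fixpoint:
round 1:
  A via A→c b: +{c}
  S via S→a a: +{a}
  S via S→b A: +{b}
  FIRST(S)={a,b}  FIRST(A)={c}
round 2: — fixpoint
  FIRST(S)={a,b}  FIRST(A)={c}

FOLLOW sets:
FOLLOW(S) := {$}
iter 1:
  S→S S: FOLLOW(S) ⊇ FIRST(S) = {a,b}; new: +{a,b}
  S→b A: FOLLOW(A) ⊇ FOLLOW(S) ⊇ {$,a,b}; new: +{$,a,b}
  FOLLOW(S)={$,a,b}  FOLLOW(A)={$,a,b}
iter 2: (stable)
  FOLLOW(S)={$,a,b}  FOLLOW(A)={$,a,b}

FOLLOW(S) = ["$", "a", "b"]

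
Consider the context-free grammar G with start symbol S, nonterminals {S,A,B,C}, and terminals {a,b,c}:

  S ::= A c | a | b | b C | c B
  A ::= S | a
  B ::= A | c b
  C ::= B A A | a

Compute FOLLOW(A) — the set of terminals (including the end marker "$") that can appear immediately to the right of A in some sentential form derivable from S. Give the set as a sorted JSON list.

FIRST sets, iterate to fixpoint:
round 1:
  A via A→a: +{a}
  B via B→A: +{a}
  B via B→c b: +{c}
  C via C→B A A: +{a,c}
  S via S→A c: +{a}
  S via S→b: +{b}
  S via S→c B: +{c}
  FIRST[S]={a,b,c}  FIRST[A]={a}  FIRST[B]={a,c}  FIRST[C]={a,c}
round 2:
  A via A→S: +{b,c}
  B via B→A: +{b}
  C via C→B A A: +{b}
  FIRST[S]={a,b,c}  FIRST[A]={a,b,c}  FIRST[B]={a,b,c}  FIRST[C]={a,b,c}
round 3: (stable)
  FIRST[S]={a,b,c}  FIRST[A]={a,b,c}  FIRST[B]={a,b,c}  FIRST[C]={a,b,c}

FOLLOW iteration:
FOLLOW(S) := {$}
[1]
  C→B A A: FOLLOW(B) ⊇ FIRST(A) = {a,b,c}; new: +{a,b,c}
  C→B A A: FOLLOW(A) ⊇ FIRST(A) = {a,b,c}; new: +{a,b,c}
  S→b C: FOLLOW(C) ⊇ FOLLOW(S) ⊇ {$}; new: +{$}
  S→c B: FOLLOW(B) ⊇ FOLLOW(S) ⊇ {$}; new: +{$}
  FOLLOW[S]={$}  FOLLOW[A]={a,b,c}  FOLLOW[B]={$,a,b,c}  FOLLOW[C]={$}
[2]
  A→S: FOLLOW(S) ⊇ FOLLOW(A) ⊇ {a,b,c}; new: +{a,b,c}
  B→A: FOLLOW(A) ⊇ FOLLOW(B) ⊇ {$,a,b,c}; new: +{$}
  S→b C: FOLLOW(C) ⊇ FOLLOW(S) ⊇ {$,a,b,c}; new: +{a,b,c}
  FOLLOW[S]={$,a,b,c}  FOLLOW[A]={$,a,b,c}  FOLLOW[B]={$,a,b,c}  FOLLOW[C]={$,a,b,c}
[3] done
  FOLLOW[S]={$,a,b,c}  FOLLOW[A]={$,a,b,c}  FOLLOW[B]={$,a,b,c}  FOLLOW[C]={$,a,b,c}

FOLLOW(A) = ["$", "a", "b", "c"]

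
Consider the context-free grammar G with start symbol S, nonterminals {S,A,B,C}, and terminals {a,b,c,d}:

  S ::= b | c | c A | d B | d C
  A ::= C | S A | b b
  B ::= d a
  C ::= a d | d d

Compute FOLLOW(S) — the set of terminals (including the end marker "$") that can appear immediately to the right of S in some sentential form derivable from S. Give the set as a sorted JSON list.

FIRST iteration:
pass 1:
  A via A→b b: +{b}
  B via B→d a: +{d}
  C via C→a d: +{a}
  C via C→d d: +{d}
  S via S→b: +{b}
  S via S→c: +{c}
  S via S→d B: +{d}
  FIRST(S)={b,c,d}  FIRST(A)={b}  FIRST(B)={d}  FIRST(C)={a,d}
pass 2:
  A via A→C: +{a,d}
  A via A→S A: +{c}
  FIRST(S)={b,c,d}  FIRST(A)={a,b,c,d}  FIRST(B)={d}  FIRST(C)={a,d}
pass 3: done
  FIRST(S)={b,c,d}  FIRST(A)={a,b,c,d}  FIRST(B)={d}  FIRST(C)={a,d}

FOLLOW sets:
initialize: $ ∈ FOLLOW(S)
iter 1:
  A→S A: FOLLOW(S) ⊇ FIRST(A) = {a,b,c,d}; new: +{a,b,c,d}
  S→c A: FOLLOW(A) ⊇ FOLLOW(S) ⊇ {$,a,b,c,d}; new: +{$,a,b,c,d}
  S→d B: FOLLOW(B) ⊇ FOLLOW(S) ⊇ {$,a,b,c,d}; new: +{$,a,b,c,d}
  S→d C: FOLLOW(C) ⊇ FOLLOW(S) ⊇ {$,a,b,c,d}; new: +{$,a,b,c,d}
  FOLLOW(S)={$,a,b,c,d}  FOLLOW(A)={$,a,b,c,d}  FOLLOW(B)={$,a,b,c,d}  FOLLOW(C)={$,a,b,c,d}
iter 2: (stable)
  FOLLOW(S)={$,a,b,c,d}  FOLLOW(A)={$,a,b,c,d}  FOLLOW(B)={$,a,b,c,d}  FOLLOW(C)={$,a,b,c,d}

FOLLOW(S) = ["$", "a", "b", "c", "d"]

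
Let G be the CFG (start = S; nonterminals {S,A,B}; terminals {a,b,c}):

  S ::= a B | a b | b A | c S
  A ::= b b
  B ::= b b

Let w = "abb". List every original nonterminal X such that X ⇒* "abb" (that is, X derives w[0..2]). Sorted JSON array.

Convert to CNF:
  S -> T0 A | T1 B | T1 T0 | T2 S
  A -> T0 T0
  B -> T0 T0
  T0 -> b
  T1 -> a
  T2 -> c

CYK fill — only the sub-triangle for w[0..2]:
  T[0,0] 'a' = {T1}  orig:{}
  T[1,1] 'b' = {T0}  orig:{}
  T[2,2] 'b' = {T0}  orig:{}
  T[0,1] 'ab' = {S}
  T[1,2] 'bb' = {A,B}
  T[0,2] 'abb' = {S}

Original NTs in T[0,2] deriving "abb": ["S"]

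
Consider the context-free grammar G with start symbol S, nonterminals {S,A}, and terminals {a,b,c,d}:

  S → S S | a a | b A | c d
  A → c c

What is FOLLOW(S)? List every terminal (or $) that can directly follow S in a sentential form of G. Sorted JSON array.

FIRST sets, iterate to fixpoint:
iter 1:
  A via A→c c: +{c}
  S via S→a a: +{a}
  S via S→b A: +{b}
  S via S→c d: +{c}
  FIRST(S)={a,b,c}  FIRST(A)={c}
iter 2: (stable)
  FIRST(S)={a,b,c}  FIRST(A)={c}

FOLLOW sets:
FOLLOW(S) := {$}
pass 1:
  S→S S: FOLLOW(S) ⊇ FIRST(S) = {a,b,c}; new: +{a,b,c}
  S→b A: FOLLOW(A) ⊇ FOLLOW(S) ⊇ {$,a,b,c}; new: +{$,a,b,c}
  S: {$,a,b,c}  A: {$,a,b,c}
pass 2: — fixpoint
  S: {$,a,b,c}  A: {$,a,b,c}

FOLLOW(S) = ["$", "a", "b", "c"]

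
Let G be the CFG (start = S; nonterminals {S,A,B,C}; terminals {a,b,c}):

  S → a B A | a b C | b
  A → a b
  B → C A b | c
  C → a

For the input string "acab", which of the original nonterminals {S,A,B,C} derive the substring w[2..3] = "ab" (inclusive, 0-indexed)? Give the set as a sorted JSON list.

CNF form of G:
  S -> T0 X3 | T0 X4 | b
  A -> T0 T1
  B -> C X2 | c
  C -> a
  T0 -> a
  T1 -> b
  X2 -> A T1
  X3 -> B A
  X4 -> T1 C

CYK fill — only the sub-triangle for w[2..3]:
  T[2,2] 'a' = {C,T0}  orig:{C}
  T[3,3] 'b' = {S,T1}  orig:{S}
  T[2,3] 'ab' = {A}

Original NTs in T[2,3] deriving "ab": ["A"]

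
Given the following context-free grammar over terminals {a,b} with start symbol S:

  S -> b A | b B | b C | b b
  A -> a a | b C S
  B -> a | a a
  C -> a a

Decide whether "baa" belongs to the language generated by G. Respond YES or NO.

CNF form of G:
  S -> T1 A | T1 B | T1 C | T1 T1
  A -> T0 T0 | T1 X2
  B -> T0 T0 | a
  C -> T0 T0
  T0 -> a
  T1 -> b
  X2 -> C S

CYK table (by increasing span):
  T[0,0] 'b' = {T1}  orig:{}
  T[1,1] 'a' = {B,T0}  orig:{B}
  T[2,2] 'a' = {B,T0}  orig:{B}
  T[0,1] 'ba' = {S}
  T[1,2] 'aa' = {A,B,C}
  T[0,2] 'baa' = {S}

S ∈ T[0,2] ⇒ YES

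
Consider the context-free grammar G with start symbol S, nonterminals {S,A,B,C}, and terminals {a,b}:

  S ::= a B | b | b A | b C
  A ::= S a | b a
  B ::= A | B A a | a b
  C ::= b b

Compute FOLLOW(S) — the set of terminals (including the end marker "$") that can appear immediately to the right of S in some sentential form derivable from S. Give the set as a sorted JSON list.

FIRST iteration:
iter 1:
  A via A→b a: +{b}
  B via B→A: +{b}
  B via B→a b: +{a}
  C via C→b b: +{b}
  S via S→a B: +{a}
  S via S→b: +{b}
  FIRST[S]={a,b}  FIRST[A]={b}  FIRST[B]={a,b}  FIRST[C]={b}
iter 2:
  A via A→S a: +{a}
  FIRST[S]={a,b}  FIRST[A]={a,b}  FIRST[B]={a,b}  FIRST[C]={b}
iter 3: (no change)
  FIRST[S]={a,b}  FIRST[A]={a,b}  FIRST[B]={a,b}  FIRST[C]={b}

Compute FOLLOW by fixpoint:
FOLLOW(S) := {$}
[1]
  A→S a: FOLLOW(S) ⊇ FIRST(a) = {a}; new: +{a}
  B→B A a: FOLLOW(B) ⊇ FIRST(A) = {a,b}; new: +{a,b}
  B→B A a: FOLLOW(A) ⊇ FIRST(a) = {a}; new: +{a}
  S→a B: FOLLOW(B) ⊇ FOLLOW(S) ⊇ {$,a}; new: +{$}
  S→b A: FOLLOW(A) ⊇ FOLLOW(S) ⊇ {$,a}; new: +{$}
  S→b C: FOLLOW(C) ⊇ FOLLOW(S) ⊇ {$,a}; new: +{$,a}
  S: {$,a}  A: {$,a}  B: {$,a,b}  C: {$,a}
[2]
  B→A: FOLLOW(A) ⊇ FOLLOW(B) ⊇ {$,a,b}; new: +{b}
  S: {$,a}  A: {$,a,b}  B: {$,a,b}  C: {$,a}
[3] (stable)
  S: {$,a}  A: {$,a,b}  B: {$,a,b}  C: {$,a}

FOLLOW(S) = ["$", "a"]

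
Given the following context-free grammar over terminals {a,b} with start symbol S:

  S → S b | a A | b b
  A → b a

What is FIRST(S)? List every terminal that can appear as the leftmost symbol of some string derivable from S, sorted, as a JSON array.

FIRST iteration:
pass 1:
  A via A→b a: +{b}
  S via S→a A: +{a}
  S via S→b b: +{b}
  FIRST(S)={a,b}  FIRST(A)={b}
pass 2: (no change)
  FIRST(S)={a,b}  FIRST(A)={b}

FIRST(S) = ["a", "b"]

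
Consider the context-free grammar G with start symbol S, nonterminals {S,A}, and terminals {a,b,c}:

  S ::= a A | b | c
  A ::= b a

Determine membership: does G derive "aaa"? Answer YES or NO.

Convert to CNF:
  S -> T1 A | b | c
  A -> T0 T1
  T0 -> b
  T1 -> a

Fill CYK table bottom-up:
  cell(0,0) a: {T1}  orig:{}
  cell(1,1) a: {T1}  orig:{}
  cell(2,2) a: {T1}  orig:{}
  cell(0,1) aa: ∅
  cell(1,2) aa: ∅
  cell(0,2) aaa: ∅

S ∉ T[0,2] ⇒ NO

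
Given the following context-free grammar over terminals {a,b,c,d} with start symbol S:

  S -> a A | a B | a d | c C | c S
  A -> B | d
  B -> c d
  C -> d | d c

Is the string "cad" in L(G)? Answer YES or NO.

Convert to CNF:
  S -> T0 C | T0 S | T2 A | T2 B | T2 T1
  A -> T0 T1 | d
  B -> T0 T1
  C -> T1 T0 | d
  T0 -> c
  T1 -> d
  T2 -> a

CYK table (by increasing span):
  [0..0]={T0}  "c"  orig:{}
  [1..1]={T2}  "a"  orig:{}
  [2..2]={A,C,T1}  "d"  orig:{A,C}
  [0..1]=∅  "ca"
  [1..2]={S}  "ad"
  [0..2]={S}  "cad"

S ∈ T[0,2] ⇒ YES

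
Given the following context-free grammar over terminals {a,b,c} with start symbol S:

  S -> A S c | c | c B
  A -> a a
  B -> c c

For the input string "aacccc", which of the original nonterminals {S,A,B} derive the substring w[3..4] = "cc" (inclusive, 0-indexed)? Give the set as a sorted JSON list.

CNF form of G:
  S -> A X2 | T1 B | c
  A -> T0 T0
  B -> T1 T1
  T0 -> a
  T1 -> c
  X2 -> S T1

CYK fill, restricted to cells inside w[3..4]:
  T[3,3] 'c' = {S,T1}  orig:{S}
  T[4,4] 'c' = {S,T1}  orig:{S}
  T[3,4] 'cc' = {B,X2}  orig:{B}

Original NTs in T[3,4] deriving "cc": ["B"]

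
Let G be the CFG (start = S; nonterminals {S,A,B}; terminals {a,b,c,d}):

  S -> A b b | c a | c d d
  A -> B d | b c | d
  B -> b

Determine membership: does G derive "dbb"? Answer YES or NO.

CNF form of G:
  S -> A X4 | T2 T3 | T2 X5
  A -> B T0 | T1 T2 | d
  B -> b
  T0 -> d
  T1 -> b
  T2 -> c
  T3 -> a
  X4 -> T1 T1
  X5 -> T0 T0

CYK table (by increasing span):
  [0..0]={A,T0}  "d"  orig:{A}
  [1..1]={B,T1}  "b"  orig:{B}
  [2..2]={B,T1}  "b"  orig:{B}
  [0..1]=∅  "db"
  [1..2]={X4}  "bb"  orig:{}
  [0..2]={S}  "dbb"

S ∈ T[0,2] ⇒ YES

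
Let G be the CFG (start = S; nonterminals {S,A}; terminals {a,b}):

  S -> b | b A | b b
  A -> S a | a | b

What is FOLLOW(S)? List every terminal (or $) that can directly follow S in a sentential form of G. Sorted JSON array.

FIRST sets, iterate to fixpoint:
pass 1:
  A via A→a: +{a}
  A via A→b: +{b}
  S via S→b: +{b}
  FIRST[S]={b}  FIRST[A]={a,b}
pass 2: — fixpoint
  FIRST[S]={b}  FIRST[A]={a,b}

FOLLOW iteration:
seed FOLLOW(S) with $
iter 1:
  A→S a: FOLLOW(S) ⊇ FIRST(a) = {a}; new: +{a}
  S→b A: FOLLOW(A) ⊇ FOLLOW(S) ⊇ {$,a}; new: +{$,a}
  S: {$,a}  A: {$,a}
iter 2: (stable)
  S: {$,a}  A: {$,a}

FOLLOW(S) = ["$", "a"]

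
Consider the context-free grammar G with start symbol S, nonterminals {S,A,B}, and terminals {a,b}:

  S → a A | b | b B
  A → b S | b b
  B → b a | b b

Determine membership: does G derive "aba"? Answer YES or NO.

CNF form of G:
  S -> T0 B | T1 A | b
  A -> T0 S | T0 T0
  B -> T0 T0 | T0 T1
  T0 -> b
  T1 -> a

CYK table (by increasing span):
  T[0,0] 'a' = {T1}  orig:{}
  T[1,1] 'b' = {S,T0}  orig:{S}
  T[2,2] 'a' = {T1}  orig:{}
  T[0,1] 'ab' = ∅
  T[1,2] 'ba' = {B}
  T[0,2] 'aba' = ∅

S ∉ T[0,2] ⇒ NO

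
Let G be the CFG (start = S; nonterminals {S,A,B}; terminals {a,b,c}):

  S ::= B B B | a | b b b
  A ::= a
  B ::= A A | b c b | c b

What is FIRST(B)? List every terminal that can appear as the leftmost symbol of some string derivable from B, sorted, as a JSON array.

FIRST sets, iterate to fixpoint:
[1]
  A via A→a: +{a}
  B via B→A A: +{a}
  B via B→b c b: +{b}
  B via B→c b: +{c}
  S via S→B B B: +{a,b,c}
  S: {a,b,c}  A: {a}  B: {a,b,c}
[2] done
  S: {a,b,c}  A: {a}  B: {a,b,c}

FIRST(B) = ["a", "b", "c"]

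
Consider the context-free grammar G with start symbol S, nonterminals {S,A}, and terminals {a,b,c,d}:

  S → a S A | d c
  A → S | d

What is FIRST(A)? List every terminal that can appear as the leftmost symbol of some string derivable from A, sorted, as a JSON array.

FIRST sets, iterate to fixpoint:
round 1:
  A via A→d: +{d}
  S via S→a S A: +{a}
  S via S→d c: +{d}
  S: {a,d}  A: {d}
round 2:
  A via A→S: +{a}
  S: {a,d}  A: {a,d}
round 3: — fixpoint
  S: {a,d}  A: {a,d}

FIRST(A) = ["a", "d"]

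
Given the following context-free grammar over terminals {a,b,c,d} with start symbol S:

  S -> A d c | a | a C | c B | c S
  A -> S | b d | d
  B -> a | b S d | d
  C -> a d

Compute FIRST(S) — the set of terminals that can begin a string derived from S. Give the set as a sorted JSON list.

Compute FIRST by fixpoint:
pass 1:
  A via A→b d: +{b}
  A via A→d: +{d}
  B via B→a: +{a}
  B via B→b S d: +{b}
  B via B→d: +{d}
  C via C→a d: +{a}
  S via S→A d c: +{b,d}
  S via S→a: +{a}
  S via S→c B: +{c}
  FIRST[S]={a,b,c,d}  FIRST[A]={b,d}  FIRST[B]={a,b,d}  FIRST[C]={a}
pass 2:
  A via A→S: +{a,c}
  FIRST[S]={a,b,c,d}  FIRST[A]={a,b,c,d}  FIRST[B]={a,b,d}  FIRST[C]={a}
pass 3: done
  FIRST[S]={a,b,c,d}  FIRST[A]={a,b,c,d}  FIRST[B]={a,b,d}  FIRST[C]={a}

FIRST(S) = ["a", "b", "c", "d"]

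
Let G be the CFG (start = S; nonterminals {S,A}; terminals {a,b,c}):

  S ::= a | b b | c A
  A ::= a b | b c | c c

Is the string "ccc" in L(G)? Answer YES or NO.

CNF form of G:
  S -> T1 T1 | T2 A | a
  A -> T0 T1 | T1 T2 | T2 T2
  T0 -> a
  T1 -> b
  T2 -> c

CYK fill:
  T[0,0] 'c' = {T2}  orig:{}
  T[1,1] 'c' = {T2}  orig:{}
  T[2,2] 'c' = {T2}  orig:{}
  T[0,1] 'cc' = {A}
  T[1,2] 'cc' = {A}
  T[0,2] 'ccc' = {S}

S ∈ T[0,2] ⇒ YES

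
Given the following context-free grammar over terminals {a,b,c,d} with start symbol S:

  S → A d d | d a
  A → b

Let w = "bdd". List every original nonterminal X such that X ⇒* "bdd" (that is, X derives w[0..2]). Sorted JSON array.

CNF form of G:
  S -> A X2 | T0 T1
  A -> b
  T0 -> d
  T1 -> a
  X2 -> T0 T0

CYK table (by increasing span) — only the sub-triangle for w[0..2]:
  cell(0,0) b: {A}
  cell(1,1) d: {T0}  orig:{}
  cell(2,2) d: {T0}  orig:{}
  cell(0,1) bd: ∅
  cell(1,2) dd: {X2}  orig:{}
  cell(0,2) bdd: {S}

Original NTs in T[0,2] deriving "bdd": ["S"]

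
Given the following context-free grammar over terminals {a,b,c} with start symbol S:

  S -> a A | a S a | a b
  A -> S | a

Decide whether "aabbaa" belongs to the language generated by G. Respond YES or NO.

Convert to CNF:
  S -> T0 A | T0 T1 | T0 X3
  A -> T0 A | T0 T1 | T0 X2 | a
  T0 -> a
  T1 -> b
  X2 -> S T0
  X3 -> S T0

CYK table (by increasing span):
  T[0,0] 'a' = {A,T0}  orig:{A}
  T[1,1] 'a' = {A,T0}  orig:{A}
  T[2,2] 'b' = {T1}  orig:{}
  T[3,3] 'b' = {T1}  orig:{}
  T[4,4] 'a' = {A,T0}  orig:{A}
  T[5,5] 'a' = {A,T0}  orig:{A}
  T[0,1] 'aa' = {A,S}
  T[1,2] 'ab' = {A,S}
  T[2,3] 'bb' = ∅
  T[3,4] 'ba' = ∅
  T[4,5] 'aa' = {A,S}
  T[0,2] 'aab' = {A,S}
  T[1,3] 'abb' = ∅
  T[2,4] 'bba' = ∅
  T[3,5] 'baa' = ∅
  T[0,3] 'aabb' = ∅
  T[1,4] 'abba' = ∅
  T[2,5] 'bbaa' = ∅
  T[0,4] 'aabba' = ∅
  T[1,5] 'abbaa' = ∅
  T[0,5] 'aabbaa' = ∅

S ∉ T[0,5] ⇒ NO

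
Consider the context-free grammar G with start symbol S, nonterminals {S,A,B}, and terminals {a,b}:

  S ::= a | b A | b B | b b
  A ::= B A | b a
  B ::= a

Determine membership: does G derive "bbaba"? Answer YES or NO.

CNF form of G:
  S -> T0 A | T0 B | T0 T0 | a
  A -> B A | T0 T1
  B -> a
  T0 -> b
  T1 -> a

CYK table (by increasing span):
  T[0,0] 'b' = {T0}  orig:{}
  T[1,1] 'b' = {T0}  orig:{}
  T[2,2] 'a' = {B,S,T1}  orig:{B,S}
  T[3,3] 'b' = {T0}  orig:{}
  T[4,4] 'a' = {B,S,T1}  orig:{B,S}
  T[0,1] 'bb' = {S}
  T[1,2] 'ba' = {A,S}
  T[2,3] 'ab' = ∅
  T[3,4] 'ba' = {A,S}
  T[0,2] 'bba' = {S}
  T[1,3] 'bab' = ∅
  T[2,4] 'aba' = {A}
  T[0,3] 'bbab' = ∅
  T[1,4] 'baba' = {S}
  T[0,4] 'bbaba' = ∅

S ∉ T[0,4] ⇒ NO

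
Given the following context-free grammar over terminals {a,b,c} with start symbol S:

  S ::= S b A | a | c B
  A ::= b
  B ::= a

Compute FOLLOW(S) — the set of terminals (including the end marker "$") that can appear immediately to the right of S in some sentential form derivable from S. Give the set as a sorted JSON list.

Compute FIRST by fixpoint:
pass 1:
  A via A→b: +{b}
  B via B→a: +{a}
  S via S→a: +{a}
  S via S→c B: +{c}
  FIRST[S]={a,c}  FIRST[A]={b}  FIRST[B]={a}
pass 2: (stable)
  FIRST[S]={a,c}  FIRST[A]={b}  FIRST[B]={a}

Compute FOLLOW by fixpoint:
seed FOLLOW(S) with $
pass 1:
  S→S b A: FOLLOW(S) ⊇ FIRST(b) = {b}; new: +{b}
  S→S b A: FOLLOW(A) ⊇ FOLLOW(S) ⊇ {$,b}; new: +{$,b}
  S→c B: FOLLOW(B) ⊇ FOLLOW(S) ⊇ {$,b}; new: +{$,b}
  FOLLOW(S)={$,b}  FOLLOW(A)={$,b}  FOLLOW(B)={$,b}
pass 2: done
  FOLLOW(S)={$,b}  FOLLOW(A)={$,b}  FOLLOW(B)={$,b}

FOLLOW(S) = ["$", "b"]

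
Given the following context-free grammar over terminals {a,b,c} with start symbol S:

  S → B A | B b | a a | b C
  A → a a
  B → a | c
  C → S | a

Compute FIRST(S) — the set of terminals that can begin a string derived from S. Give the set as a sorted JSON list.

FIRST iteration:
iter 1:
  A via A→a a: +{a}
  B via B→a: +{a}
  B via B→c: +{c}
  C via C→a: +{a}
  S via S→B A: +{a,c}
  S via S→b C: +{b}
  FIRST(S)={a,b,c}  FIRST(A)={a}  FIRST(B)={a,c}  FIRST(C)={a}
iter 2:
  C via C→S: +{b,c}
  FIRST(S)={a,b,c}  FIRST(A)={a}  FIRST(B)={a,c}  FIRST(C)={a,b,c}
iter 3: done
  FIRST(S)={a,b,c}  FIRST(A)={a}  FIRST(B)={a,c}  FIRST(C)={a,b,c}

FIRST(S) = ["a", "b", "c"]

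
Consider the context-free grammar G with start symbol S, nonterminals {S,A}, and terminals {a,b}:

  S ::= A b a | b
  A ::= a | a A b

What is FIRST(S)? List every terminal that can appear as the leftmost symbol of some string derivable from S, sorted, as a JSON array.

Compute FIRST by fixpoint:
pass 1:
  A via A→a: +{a}
  S via S→A b a: +{a}
  S via S→b: +{b}
  FIRST[S]={a,b}  FIRST[A]={a}
pass 2: (stable)
  FIRST[S]={a,b}  FIRST[A]={a}

FIRST(S) = ["a", "b"]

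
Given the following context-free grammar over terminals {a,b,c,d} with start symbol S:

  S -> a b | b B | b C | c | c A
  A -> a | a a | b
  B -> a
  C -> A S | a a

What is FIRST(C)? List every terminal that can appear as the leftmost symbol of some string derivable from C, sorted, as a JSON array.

FIRST iteration:
iter 1:
  A via A→a: +{a}
  A via A→b: +{b}
  B via B→a: +{a}
  C via C→A S: +{a,b}
  S via S→a b: +{a}
  S via S→b B: +{b}
  S via S→c: +{c}
  FIRST[S]={a,b,c}  FIRST[A]={a,b}  FIRST[B]={a}  FIRST[C]={a,b}
iter 2: — fixpoint
  FIRST[S]={a,b,c}  FIRST[A]={a,b}  FIRST[B]={a}  FIRST[C]={a,b}

FIRST(C) = ["a", "b"]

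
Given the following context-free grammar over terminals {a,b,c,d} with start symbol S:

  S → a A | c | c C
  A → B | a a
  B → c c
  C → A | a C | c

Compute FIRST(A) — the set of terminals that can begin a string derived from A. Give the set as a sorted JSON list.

FIRST sets, iterate to fixpoint:
[1]
  A via A→a a: +{a}
  B via B→c c: +{c}
  C via C→A: +{a}
  C via C→c: +{c}
  S via S→a A: +{a}
  S via S→c: +{c}
  S: {a,c}  A: {a}  B: {c}  C: {a,c}
[2]
  A via A→B: +{c}
  S: {a,c}  A: {a,c}  B: {c}  C: {a,c}
[3] — fixpoint
  S: {a,c}  A: {a,c}  B: {c}  C: {a,c}

FIRST(A) = ["a", "c"]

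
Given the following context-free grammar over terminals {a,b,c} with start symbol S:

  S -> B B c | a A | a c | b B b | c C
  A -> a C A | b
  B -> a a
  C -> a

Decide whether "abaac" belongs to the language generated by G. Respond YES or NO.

CNF form of G:
  S -> B X4 | T0 A | T0 T1 | T1 C | T2 X5
  A -> T0 X3 | b
  B -> T0 T0
  C -> a
  T0 -> a
  T1 -> c
  T2 -> b
  X3 -> C A
  X4 -> B T1
  X5 -> B T2

Fill CYK table bottom-up:
  cell(0,0) a: {C,T0}  orig:{C}
  cell(1,1) b: {A,T2}  orig:{A}
  cell(2,2) a: {C,T0}  orig:{C}
  cell(3,3) a: {C,T0}  orig:{C}
  cell(4,4) c: {T1}  orig:{}
  cell(0,1) ab: {S,X3}  orig:{S}
  cell(1,2) ba: ∅
  cell(2,3) aa: {B}
  cell(3,4) ac: {S}
  cell(0,2) aba: ∅
  cell(1,3) baa: ∅
  cell(2,4) aac: {X4}  orig:{}
  cell(0,3) abaa: ∅
  cell(1,4) baac: ∅
  cell(0,4) abaac: ∅

S ∉ T[0,4] ⇒ NO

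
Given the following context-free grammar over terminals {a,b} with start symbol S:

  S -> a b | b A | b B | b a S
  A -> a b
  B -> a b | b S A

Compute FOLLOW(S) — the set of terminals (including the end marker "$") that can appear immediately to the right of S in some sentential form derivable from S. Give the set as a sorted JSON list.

FIRST iteration:
[1]
  A via A→a b: +{a}
  B via B→a b: +{a}
  B via B→b S A: +{b}
  S via S→a b: +{a}
  S via S→b A: +{b}
  S: {a,b}  A: {a}  B: {a,b}
[2] done
  S: {a,b}  A: {a}  B: {a,b}

FOLLOW iteration:
seed FOLLOW(S) with $
iter 1:
  B→b S A: FOLLOW(S) ⊇ FIRST(A) = {a}; new: +{a}
  S→b A: FOLLOW(A) ⊇ FOLLOW(S) ⊇ {$,a}; new: +{$,a}
  S→b B: FOLLOW(B) ⊇ FOLLOW(S) ⊇ {$,a}; new: +{$,a}
  FOLLOW(S)={$,a}  FOLLOW(A)={$,a}  FOLLOW(B)={$,a}
iter 2: done
  FOLLOW(S)={$,a}  FOLLOW(A)={$,a}  FOLLOW(B)={$,a}

FOLLOW(S) = ["$", "a"]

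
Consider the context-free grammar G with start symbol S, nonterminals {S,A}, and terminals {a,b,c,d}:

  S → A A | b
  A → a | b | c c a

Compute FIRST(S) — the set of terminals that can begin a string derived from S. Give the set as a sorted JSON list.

FIRST sets, iterate to fixpoint:
pass 1:
  A via A→a: +{a}
  A via A→b: +{b}
  A via A→c c a: +{c}
  S via S→A A: +{a,b,c}
  S: {a,b,c}  A: {a,b,c}
pass 2: — fixpoint
  S: {a,b,c}  A: {a,b,c}

FIRST(S) = ["a", "b", "c"]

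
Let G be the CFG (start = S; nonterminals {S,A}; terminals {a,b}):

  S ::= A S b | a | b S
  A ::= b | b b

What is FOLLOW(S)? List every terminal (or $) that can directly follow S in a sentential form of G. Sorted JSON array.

FIRST iteration:
round 1:
  A via A→b: +{b}
  S via S→A S b: +{b}
  S via S→a: +{a}
  FIRST(S)={a,b}  FIRST(A)={b}
round 2: — fixpoint
  FIRST(S)={a,b}  FIRST(A)={b}

FOLLOW iteration:
initialize: $ ∈ FOLLOW(S)
iter 1:
  S→A S b: FOLLOW(A) ⊇ FIRST(S) = {a,b}; new: +{a,b}
  S→A S b: FOLLOW(S) ⊇ FIRST(b) = {b}; new: +{b}
  S: {$,b}  A: {a,b}
iter 2: done
  S: {$,b}  A: {a,b}

FOLLOW(S) = ["$", "b"]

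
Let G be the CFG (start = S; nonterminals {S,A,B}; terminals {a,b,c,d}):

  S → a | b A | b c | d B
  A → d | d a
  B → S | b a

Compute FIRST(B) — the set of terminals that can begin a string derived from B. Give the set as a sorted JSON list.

Compute FIRST by fixpoint:
[1]
  A via A→d: +{d}
  B via B→b a: +{b}
  S via S→a: +{a}
  S via S→b A: +{b}
  S via S→d B: +{d}
  FIRST[S]={a,b,d}  FIRST[A]={d}  FIRST[B]={b}
[2]
  B via B→S: +{a,d}
  FIRST[S]={a,b,d}  FIRST[A]={d}  FIRST[B]={a,b,d}
[3] (no change)
  FIRST[S]={a,b,d}  FIRST[A]={d}  FIRST[B]={a,b,d}

FIRST(B) = ["a", "b", "d"]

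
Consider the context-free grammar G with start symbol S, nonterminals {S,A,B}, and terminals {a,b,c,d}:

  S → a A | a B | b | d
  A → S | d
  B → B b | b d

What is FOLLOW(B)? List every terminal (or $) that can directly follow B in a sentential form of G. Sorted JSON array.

Compute FIRST by fixpoint:
round 1:
  A via A→d: +{d}
  B via B→b d: +{b}
  S via S→a A: +{a}
  S via S→b: +{b}
  S via S→d: +{d}
  S: {a,b,d}  A: {d}  B: {b}
round 2:
  A via A→S: +{a,b}
  S: {a,b,d}  A: {a,b,d}  B: {b}
round 3: (no change)
  S: {a,b,d}  A: {a,b,d}  B: {b}

Compute FOLLOW by fixpoint:
FOLLOW(S) := {$}
round 1:
  B→B b: FOLLOW(B) ⊇ FIRST(b) = {b}; new: +{b}
  S→a A: FOLLOW(A) ⊇ FOLLOW(S) ⊇ {$}; new: +{$}
  S→a B: FOLLOW(B) ⊇ FOLLOW(S) ⊇ {$}; new: +{$}
  FOLLOW[S]={$}  FOLLOW[A]={$}  FOLLOW[B]={$,b}
round 2: (no change)
  FOLLOW[S]={$}  FOLLOW[A]={$}  FOLLOW[B]={$,b}

FOLLOW(B) = ["$", "b"]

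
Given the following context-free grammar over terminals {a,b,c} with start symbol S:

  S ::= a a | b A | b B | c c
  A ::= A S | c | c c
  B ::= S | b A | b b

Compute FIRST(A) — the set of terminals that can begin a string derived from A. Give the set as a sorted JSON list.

FIRST iteration:
round 1:
  A via A→c: +{c}
  B via B→b A: +{b}
  S via S→a a: +{a}
  S via S→b A: +{b}
  S via S→c c: +{c}
  FIRST[S]={a,b,c}  FIRST[A]={c}  FIRST[B]={b}
round 2:
  B via B→S: +{a,c}
  FIRST[S]={a,b,c}  FIRST[A]={c}  FIRST[B]={a,b,c}
round 3: (stable)
  FIRST[S]={a,b,c}  FIRST[A]={c}  FIRST[B]={a,b,c}

FIRST(A) = ["c"]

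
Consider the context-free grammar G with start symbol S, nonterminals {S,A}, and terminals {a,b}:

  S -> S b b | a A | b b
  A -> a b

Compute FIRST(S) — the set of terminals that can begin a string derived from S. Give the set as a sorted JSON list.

Compute FIRST by fixpoint:
[1]
  A via A→a b: +{a}
  S via S→a A: +{a}
  S via S→b b: +{b}
  FIRST[S]={a,b}  FIRST[A]={a}
[2] — fixpoint
  FIRST[S]={a,b}  FIRST[A]={a}

FIRST(S) = ["a", "b"]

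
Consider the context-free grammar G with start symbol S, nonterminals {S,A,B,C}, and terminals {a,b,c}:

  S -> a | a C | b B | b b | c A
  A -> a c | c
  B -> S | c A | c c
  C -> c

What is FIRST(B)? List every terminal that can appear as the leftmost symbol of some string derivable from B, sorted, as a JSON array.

Compute FIRST by fixpoint:
iter 1:
  A via A→a c: +{a}
  A via A→c: +{c}
  B via B→c A: +{c}
  C via C→c: +{c}
  S via S→a: +{a}
  S via S→b B: +{b}
  S via S→c A: +{c}
  FIRST(S)={a,b,c}  FIRST(A)={a,c}  FIRST(B)={c}  FIRST(C)={c}
iter 2:
  B via B→S: +{a,b}
  FIRST(S)={a,b,c}  FIRST(A)={a,c}  FIRST(B)={a,b,c}  FIRST(C)={c}
iter 3: done
  FIRST(S)={a,b,c}  FIRST(A)={a,c}  FIRST(B)={a,b,c}  FIRST(C)={c}

FIRST(B) = ["a", "b", "c"]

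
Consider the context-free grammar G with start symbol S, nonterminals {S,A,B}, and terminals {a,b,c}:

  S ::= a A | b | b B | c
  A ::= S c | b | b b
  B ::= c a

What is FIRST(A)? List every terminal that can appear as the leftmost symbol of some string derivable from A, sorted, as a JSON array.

FIRST iteration:
[1]
  A via A→b: +{b}
  B via B→c a: +{c}
  S via S→a A: +{a}
  S via S→b: +{b}
  S via S→c: +{c}
  S: {a,b,c}  A: {b}  B: {c}
[2]
  A via A→S c: +{a,c}
  S: {a,b,c}  A: {a,b,c}  B: {c}
[3] done
  S: {a,b,c}  A: {a,b,c}  B: {c}

FIRST(A) = ["a", "b", "c"]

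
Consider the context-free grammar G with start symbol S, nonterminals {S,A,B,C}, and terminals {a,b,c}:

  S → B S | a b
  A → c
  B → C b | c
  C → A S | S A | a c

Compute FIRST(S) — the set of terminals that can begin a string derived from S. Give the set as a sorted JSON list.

FIRST sets, iterate to fixpoint:
pass 1:
  A via A→c: +{c}
  B via B→c: +{c}
  C via C→A S: +{c}
  C via C→a c: +{a}
  S via S→B S: +{c}
  S via S→a b: +{a}
  S: {a,c}  A: {c}  B: {c}  C: {a,c}
pass 2:
  B via B→C b: +{a}
  S: {a,c}  A: {c}  B: {a,c}  C: {a,c}
pass 3: (stable)
  S: {a,c}  A: {c}  B: {a,c}  C: {a,c}

FIRST(S) = ["a", "c"]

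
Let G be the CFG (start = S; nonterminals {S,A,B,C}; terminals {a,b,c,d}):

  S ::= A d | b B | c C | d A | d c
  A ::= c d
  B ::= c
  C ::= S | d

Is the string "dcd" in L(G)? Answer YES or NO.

CNF form of G:
  S -> A T1 | T0 C | T1 A | T1 T0 | T2 B
  A -> T0 T1
  B -> c
  C -> A T1 | T0 C | T1 A | T1 T0 | T2 B | d
  T0 -> c
  T1 -> d
  T2 -> b

CYK table (by increasing span):
  cell(0,0) d: {C,T1}  orig:{C}
  cell(1,1) c: {B,T0}  orig:{B}
  cell(2,2) d: {C,T1}  orig:{C}
  cell(0,1) dc: {C,S}
  cell(1,2) cd: {A,C,S}
  cell(0,2) dcd: {C,S}

S ∈ T[0,2] ⇒ YES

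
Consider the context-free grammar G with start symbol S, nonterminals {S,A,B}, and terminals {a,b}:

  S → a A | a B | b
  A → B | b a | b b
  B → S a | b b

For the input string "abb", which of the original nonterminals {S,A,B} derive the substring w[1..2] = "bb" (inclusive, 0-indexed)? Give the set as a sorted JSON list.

Convert to CNF:
  S -> T0 A | T0 B | b
  A -> S T0 | T1 T0 | T1 T1
  B -> S T0 | T1 T1
  T0 -> a
  T1 -> b

CYK fill — only the sub-triangle for w[1..2]:
  T[1,1] 'b' = {S,T1}  orig:{S}
  T[2,2] 'b' = {S,T1}  orig:{S}
  T[1,2] 'bb' = {A,B}

Original NTs in T[1,2] deriving "bb": ["A", "B"]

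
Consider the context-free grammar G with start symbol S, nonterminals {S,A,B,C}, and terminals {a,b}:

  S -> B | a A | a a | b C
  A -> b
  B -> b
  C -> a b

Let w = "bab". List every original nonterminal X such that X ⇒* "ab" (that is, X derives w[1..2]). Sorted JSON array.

CNF form of G:
  S -> T0 A | T0 T0 | T1 C | b
  A -> b
  B -> b
  C -> T0 T1
  T0 -> a
  T1 -> b

CYK fill, restricted to cells inside w[1..2]:
  cell(1,1) a: {T0}  orig:{}
  cell(2,2) b: {A,B,S,T1}  orig:{A,B,S}
  cell(1,2) ab: {C,S}

Original NTs in T[1,2] deriving "ab": ["C", "S"]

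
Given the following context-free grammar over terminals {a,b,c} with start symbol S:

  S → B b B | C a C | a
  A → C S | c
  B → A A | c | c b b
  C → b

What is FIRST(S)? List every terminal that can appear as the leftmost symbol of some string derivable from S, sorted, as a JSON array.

Compute FIRST by fixpoint:
pass 1:
  A via A→c: +{c}
  B via B→A A: +{c}
  C via C→b: +{b}
  S via S→B b B: +{c}
  S via S→C a C: +{b}
  S via S→a: +{a}
  S: {a,b,c}  A: {c}  B: {c}  C: {b}
pass 2:
  A via A→C S: +{b}
  B via B→A A: +{b}
  S: {a,b,c}  A: {b,c}  B: {b,c}  C: {b}
pass 3: done
  S: {a,b,c}  A: {b,c}  B: {b,c}  C: {b}

FIRST(S) = ["a", "b", "c"]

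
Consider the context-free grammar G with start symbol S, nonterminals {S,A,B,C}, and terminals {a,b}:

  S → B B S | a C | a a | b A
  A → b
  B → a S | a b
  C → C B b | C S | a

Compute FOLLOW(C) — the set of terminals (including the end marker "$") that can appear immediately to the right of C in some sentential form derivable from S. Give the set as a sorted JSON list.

Compute FIRST by fixpoint:
[1]
  A via A→b: +{b}
  B via B→a S: +{a}
  C via C→a: +{a}
  S via S→B B S: +{a}
  S via S→b A: +{b}
  FIRST[S]={a,b}  FIRST[A]={b}  FIRST[B]={a}  FIRST[C]={a}
[2] (stable)
  FIRST[S]={a,b}  FIRST[A]={b}  FIRST[B]={a}  FIRST[C]={a}

FOLLOW sets:
seed FOLLOW(S) with $
round 1:
  C→C B b: FOLLOW(C) ⊇ FIRST(B) = {a}; new: +{a}
  C→C B b: FOLLOW(B) ⊇ FIRST(b) = {b}; new: +{b}
  C→C S: FOLLOW(C) ⊇ FIRST(S) = {a,b}; new: +{b}
  C→C S: FOLLOW(S) ⊇ FOLLOW(C) ⊇ {a,b}; new: +{a,b}
  S→B B S: FOLLOW(B) ⊇ FIRST(B) = {a}; new: +{a}
  S→a C: FOLLOW(C) ⊇ FOLLOW(S) ⊇ {$,a,b}; new: +{$}
  S→b A: FOLLOW(A) ⊇ FOLLOW(S) ⊇ {$,a,b}; new: +{$,a,b}
  S: {$,a,b}  A: {$,a,b}  B: {a,b}  C: {$,a,b}
round 2: done
  S: {$,a,b}  A: {$,a,b}  B: {a,b}  C: {$,a,b}

FOLLOW(C) = ["$", "a", "b"]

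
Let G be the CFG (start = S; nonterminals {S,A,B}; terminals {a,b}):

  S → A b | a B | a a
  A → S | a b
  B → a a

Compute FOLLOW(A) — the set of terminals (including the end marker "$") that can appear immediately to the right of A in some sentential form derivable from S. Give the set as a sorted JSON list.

Compute FIRST by fixpoint:
iter 1:
  A via A→a b: +{a}
  B via B→a a: +{a}
  S via S→A b: +{a}
  S: {a}  A: {a}  B: {a}
iter 2: — fixpoint
  S: {a}  A: {a}  B: {a}

Compute FOLLOW by fixpoint:
seed FOLLOW(S) with $
pass 1:
  S→A b: FOLLOW(A) ⊇ FIRST(b) = {b}; new: +{b}
  S→a B: FOLLOW(B) ⊇ FOLLOW(S) ⊇ {$}; new: +{$}
  FOLLOW(S)={$}  FOLLOW(A)={b}  FOLLOW(B)={$}
pass 2:
  A→S: FOLLOW(S) ⊇ FOLLOW(A) ⊇ {b}; new: +{b}
  S→a B: FOLLOW(B) ⊇ FOLLOW(S) ⊇ {$,b}; new: +{b}
  FOLLOW(S)={$,b}  FOLLOW(A)={b}  FOLLOW(B)={$,b}
pass 3: (no change)
  FOLLOW(S)={$,b}  FOLLOW(A)={b}  FOLLOW(B)={$,b}

FOLLOW(A) = ["b"]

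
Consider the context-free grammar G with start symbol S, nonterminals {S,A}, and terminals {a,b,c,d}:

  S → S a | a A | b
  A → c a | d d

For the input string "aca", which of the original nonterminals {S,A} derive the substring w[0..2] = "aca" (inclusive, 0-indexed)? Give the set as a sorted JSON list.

CNF form of G:
  S -> S T1 | T1 A | b
  A -> T0 T1 | T2 T2
  T0 -> c
  T1 -> a
  T2 -> d

Fill CYK table bottom-up (cells [i..j] with 0 ≤ i ≤ j ≤ 2 only):
  cell(0,0) a: {T1}  orig:{}
  cell(1,1) c: {T0}  orig:{}
  cell(2,2) a: {T1}  orig:{}
  cell(0,1) ac: ∅
  cell(1,2) ca: {A}
  cell(0,2) aca: {S}

Original NTs in T[0,2] deriving "aca": ["S"]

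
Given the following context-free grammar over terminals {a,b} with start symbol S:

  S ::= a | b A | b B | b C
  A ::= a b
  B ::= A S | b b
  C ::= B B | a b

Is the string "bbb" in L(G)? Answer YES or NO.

Convert to CNF:
  S -> T1 A | T1 B | T1 C | a
  A -> T0 T1
  B -> A S | T1 T1
  C -> B B | T0 T1
  T0 -> a
  T1 -> b

Fill CYK table bottom-up:
  [0..0]={T1}  "b"  orig:{}
  [1..1]={T1}  "b"  orig:{}
  [2..2]={T1}  "b"  orig:{}
  [0..1]={B}  "bb"
  [1..2]={B}  "bb"
  [0..2]={S}  "bbb"

S ∈ T[0,2] ⇒ YES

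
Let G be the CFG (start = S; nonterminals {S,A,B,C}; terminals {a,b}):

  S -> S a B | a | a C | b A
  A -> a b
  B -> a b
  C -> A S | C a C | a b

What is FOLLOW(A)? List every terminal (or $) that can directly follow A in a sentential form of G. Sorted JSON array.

Compute FIRST by fixpoint:
round 1:
  A via A→a b: +{a}
  B via B→a b: +{a}
  C via C→A S: +{a}
  S via S→a: +{a}
  S via S→b A: +{b}
  FIRST[S]={a,b}  FIRST[A]={a}  FIRST[B]={a}  FIRST[C]={a}
round 2: done
  FIRST[S]={a,b}  FIRST[A]={a}  FIRST[B]={a}  FIRST[C]={a}

FOLLOW sets:
seed FOLLOW(S) with $
pass 1:
  C→A S: FOLLOW(A) ⊇ FIRST(S) = {a,b}; new: +{a,b}
  C→C a C: FOLLOW(C) ⊇ FIRST(a) = {a}; new: +{a}
  S→S a B: FOLLOW(S) ⊇ FIRST(a) = {a}; new: +{a}
  S→S a B: FOLLOW(B) ⊇ FOLLOW(S) ⊇ {$,a}; new: +{$,a}
  S→a C: FOLLOW(C) ⊇ FOLLOW(S) ⊇ {$,a}; new: +{$}
  S→b A: FOLLOW(A) ⊇ FOLLOW(S) ⊇ {$,a}; new: +{$}
  FOLLOW(S)={$,a}  FOLLOW(A)={$,a,b}  FOLLOW(B)={$,a}  FOLLOW(C)={$,a}
pass 2: — fixpoint
  FOLLOW(S)={$,a}  FOLLOW(A)={$,a,b}  FOLLOW(B)={$,a}  FOLLOW(C)={$,a}

FOLLOW(A) = ["$", "a", "b"]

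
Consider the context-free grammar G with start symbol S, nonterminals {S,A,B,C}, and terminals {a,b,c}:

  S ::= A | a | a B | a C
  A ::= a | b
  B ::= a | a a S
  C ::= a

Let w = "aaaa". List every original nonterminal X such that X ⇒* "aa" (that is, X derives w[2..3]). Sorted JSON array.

Convert to CNF:
  S -> T0 B | T0 C | a | b
  A -> a | b
  B -> T0 X1 | a
  C -> a
  T0 -> a
  X1 -> T0 S

Fill CYK table bottom-up, restricted to cells inside w[2..3]:
  [2..2]={A,B,C,S,T0}  "a"  orig:{A,B,C,S}
  [3..3]={A,B,C,S,T0}  "a"  orig:{A,B,C,S}
  [2..3]={S,X1}  "aa"  orig:{S}

Original NTs in T[2,3] deriving "aa": ["S"]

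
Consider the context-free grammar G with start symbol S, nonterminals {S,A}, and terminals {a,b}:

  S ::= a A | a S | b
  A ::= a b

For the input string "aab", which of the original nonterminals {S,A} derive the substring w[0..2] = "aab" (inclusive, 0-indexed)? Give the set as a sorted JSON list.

CNF form of G:
  S -> T0 A | T0 S | b
  A -> T0 T1
  T0 -> a
  T1 -> b

CYK table (by increasing span) — only the sub-triangle for w[0..2]:
  cell(0,0) a: {T0}  orig:{}
  cell(1,1) a: {T0}  orig:{}
  cell(2,2) b: {S,T1}  orig:{S}
  cell(0,1) aa: ∅
  cell(1,2) ab: {A,S}
  cell(0,2) aab: {S}

Original NTs in T[0,2] deriving "aab": ["S"]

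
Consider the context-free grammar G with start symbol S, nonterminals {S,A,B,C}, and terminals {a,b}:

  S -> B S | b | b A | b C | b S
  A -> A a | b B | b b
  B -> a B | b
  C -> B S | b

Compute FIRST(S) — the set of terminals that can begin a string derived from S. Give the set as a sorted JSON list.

Compute FIRST by fixpoint:
iter 1:
  A via A→b B: +{b}
  B via B→a B: +{a}
  B via B→b: +{b}
  C via C→B S: +{a,b}
  S via S→B S: +{a,b}
  S: {a,b}  A: {b}  B: {a,b}  C: {a,b}
iter 2: (stable)
  S: {a,b}  A: {b}  B: {a,b}  C: {a,b}

FIRST(S) = ["a", "b"]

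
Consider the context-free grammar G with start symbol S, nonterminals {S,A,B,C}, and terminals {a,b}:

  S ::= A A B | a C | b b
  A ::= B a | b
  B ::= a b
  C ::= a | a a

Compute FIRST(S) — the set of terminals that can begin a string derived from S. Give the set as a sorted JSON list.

FIRST sets, iterate to fixpoint:
iter 1:
  A via A→b: +{b}
  B via B→a b: +{a}
  C via C→a: +{a}
  S via S→A A B: +{b}
  S via S→a C: +{a}
  FIRST[S]={a,b}  FIRST[A]={b}  FIRST[B]={a}  FIRST[C]={a}
iter 2:
  A via A→B a: +{a}
  FIRST[S]={a,b}  FIRST[A]={a,b}  FIRST[B]={a}  FIRST[C]={a}
iter 3: (no change)
  FIRST[S]={a,b}  FIRST[A]={a,b}  FIRST[B]={a}  FIRST[C]={a}

FIRST(S) = ["a", "b"]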